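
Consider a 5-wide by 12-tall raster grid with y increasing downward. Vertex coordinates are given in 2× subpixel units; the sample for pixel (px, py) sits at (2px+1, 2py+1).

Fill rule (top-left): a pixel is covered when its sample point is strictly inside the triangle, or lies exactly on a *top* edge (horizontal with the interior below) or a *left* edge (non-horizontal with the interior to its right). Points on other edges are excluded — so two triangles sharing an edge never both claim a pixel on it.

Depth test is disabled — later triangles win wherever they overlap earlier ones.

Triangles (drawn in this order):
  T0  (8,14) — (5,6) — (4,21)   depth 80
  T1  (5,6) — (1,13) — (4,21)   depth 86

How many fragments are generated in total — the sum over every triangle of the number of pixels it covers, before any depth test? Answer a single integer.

T0:
  2·area = 53  (B↔C swapped to make it positive)
  edge (8, 14)→(4, 21): d=(-4,7) right/bottom  bias=-1
  edge (4, 21)→(5, 6): d=(1,-15) top-left  bias=+0
  edge (5, 6)→(8, 14): d=(3,8) right/bottom  bias=-1
    (2,3)@(5, 7): e=[49,1,3] → █
    (3,3)@(7, 7): e=[35,31,-13] → ·
    (2,4)@(5, 9): e=[41,3,9] → █
    (3,4)@(7, 9): e=[27,33,-7] → ·
    (2,5)@(5, 11): e=[33,5,15] → █
    (3,5)@(7, 11): e=[19,35,-1] → ·
    (2,6)@(5, 13): e=[25,7,21] → █
    (3,6)@(7, 13): e=[11,37,5] → █
    (4,6)@(9, 13): e=[-3,67,-11] → ·
    (2,7)@(5, 15): e=[17,9,27] → █
    (4,7)@(9, 15): e=[-11,69,-5] → ·
    (2,8)@(5, 17): e=[9,11,33] → █
  covered (9 px):
    · · · · ·
    · · · · ·
    · · · · ·
    · · █ · ·
    · · █ · ·
    · · █ · ·
    · · █ █ ·
    · · █ █ ·
    · · █ · ·
    · · █ · ·
    · · · · ·
    · · · · ·
T1:
  2·area = 53  (B↔C swapped to make it positive)
  edge (5, 6)→(4, 21): d=(-1,15) right/bottom  bias=-1
  edge (4, 21)→(1, 13): d=(-3,-8) top-left  bias=+0
  edge (1, 13)→(5, 6): d=(4,-7) top-left  bias=+0
    (1,5)@(3, 11): e=[25,22,6] → █
    (2,5)@(5, 11): e=[-5,38,20] → ·
    (0,6)@(1, 13): e=[53,0,0] → █  [on edge]
    (2,6)@(5, 13): e=[-7,32,28] → ·
    (0,7)@(1, 15): e=[51,-6,8] → ·
    (1,7)@(3, 15): e=[21,10,22] → █
    (2,7)@(5, 15): e=[-9,26,36] → ·
    (1,8)@(3, 17): e=[19,4,30] → █
    (2,8)@(5, 17): e=[-11,20,44] → ·
    (1,9)@(3, 19): e=[17,-2,38] → ·
  covered (5 px):
    · · · · ·
    · · · · ·
    · · · · ·
    · · · · ·
    · · · · ·
    · █ · · ·
    █ █ · · ·
    · █ · · ·
    · █ · · ·
    · · · · ·
    · · · · ·
    · · · · ·

Final: 14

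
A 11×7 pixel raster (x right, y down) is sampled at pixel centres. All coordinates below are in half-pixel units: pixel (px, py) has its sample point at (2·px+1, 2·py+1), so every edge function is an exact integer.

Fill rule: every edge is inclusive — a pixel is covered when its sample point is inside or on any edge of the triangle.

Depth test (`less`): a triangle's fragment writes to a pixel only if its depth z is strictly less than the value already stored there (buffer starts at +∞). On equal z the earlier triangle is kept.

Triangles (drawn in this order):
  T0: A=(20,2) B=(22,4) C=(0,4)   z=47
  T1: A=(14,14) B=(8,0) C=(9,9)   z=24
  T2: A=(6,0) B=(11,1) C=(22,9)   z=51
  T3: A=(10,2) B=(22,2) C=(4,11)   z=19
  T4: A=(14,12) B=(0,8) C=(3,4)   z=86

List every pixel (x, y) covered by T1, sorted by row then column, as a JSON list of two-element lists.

T0:
  2·area = 44
  edge (20, 2)→(22, 4): d=(2,2) inclusive
  edge (22, 4)→(0, 4): d=(-22,0) inclusive
  edge (0, 4)→(20, 2): d=(20,-2) inclusive
    (9,0)@(19, 1): e=[0,66,-22] → ·  [on edge]
    (5,1)@(11, 3): e=[20,22,2] → █
    (6,1)@(13, 3): e=[16,22,6] → █
    (7,1)@(15, 3): e=[12,22,10] → █
    (8,1)@(17, 3): e=[8,22,14] → █
    (9,1)@(19, 3): e=[4,22,18] → █
    (10,1)@(21, 3): e=[0,22,22] → █  [on edge]
    (5,2)@(11, 5): e=[24,-22,42] → ·
    (6,2)@(13, 5): e=[20,-22,46] → ·
    (7,2)@(15, 5): e=[16,-22,50] → ·
    (8,2)@(17, 5): e=[12,-22,54] → ·
    (9,2)@(19, 5): e=[8,-22,58] → ·
  covered (6 px):
    · · · · · · · · · · ·
    · · · · · █ █ █ █ █ █
    · · · · · · · · · · ·
    · · · · · · · · · · ·
    · · · · · · · · · · ·
    · · · · · · · · · · ·
    · · · · · · · · · · ·
T1:
  2·area = 40  (B↔C swapped to make it positive)
  edge (14, 14)→(9, 9): d=(-5,-5) inclusive
  edge (9, 9)→(8, 0): d=(-1,-9) inclusive
  edge (8, 0)→(14, 14): d=(6,14) inclusive
    (0,0)@(1, 1): e=[0,-64,104] → ·  [on edge]
    (1,1)@(3, 3): e=[0,-48,88] → ·  [on edge]
    (4,1)@(9, 3): e=[30,6,4] → █
    (5,1)@(11, 3): e=[40,24,-24] → ·
    (2,2)@(5, 5): e=[0,-32,72] → ·  [on edge]
    (4,2)@(9, 5): e=[20,4,16] → █
    (5,2)@(11, 5): e=[30,22,-12] → ·
    (3,3)@(7, 7): e=[0,-16,56] → ·  [on edge]
    (4,3)@(9, 7): e=[10,2,28] → █
    (5,3)@(11, 7): e=[20,20,0] → █  [on edge]
    (6,3)@(13, 7): e=[30,38,-28] → ·
    (4,4)@(9, 9): e=[0,0,40] → █  [on edge]
    (5,5)@(11, 11): e=[0,16,24] → █  [on edge]
    (6,6)@(13, 13): e=[0,32,8] → █  [on edge]
  covered (8 px):
    · · · · · · · · · · ·
    · · · · █ · · · · · ·
    · · · · █ · · · · · ·
    · · · · █ █ · · · · ·
    · · · · █ █ · · · · ·
    · · · · · █ · · · · ·
    · · · · · · █ · · · ·
T2:
  2·area = 29
  edge (6, 0)→(11, 1): d=(5,1) inclusive
  edge (11, 1)→(22, 9): d=(11,8) inclusive
  edge (22, 9)→(6, 0): d=(-16,-9) inclusive
    (4,0)@(9, 1): e=[2,16,11] → █
    (5,0)@(11, 1): e=[0,0,29] → █  [on edge]
    (6,0)@(13, 1): e=[-2,-16,47] → ·
    (4,1)@(9, 3): e=[12,38,-21] → ·
    (5,1)@(11, 3): e=[10,22,-3] → ·
    (6,1)@(13, 3): e=[8,6,15] → █
    (7,1)@(15, 3): e=[6,-10,33] → ·
    (10,1)@(21, 3): e=[0,-58,87] → ·  [on edge]
    (6,2)@(13, 5): e=[18,28,-17] → ·
    (7,2)@(15, 5): e=[16,12,1] → █
    (8,2)@(17, 5): e=[14,-4,19] → ·
    (7,3)@(15, 7): e=[26,34,-31] → ·
  covered (5 px):
    · · · · █ █ · · · · ·
    · · · · · · █ · · · ·
    · · · · · · · █ · · ·
    · · · · · · · · · █ ·
    · · · · · · · · · · ·
    · · · · · · · · · · ·
    · · · · · · · · · · ·
T3:
  2·area = 108
  edge (10, 2)→(22, 2): d=(12,0) inclusive
  edge (22, 2)→(4, 11): d=(-18,9) inclusive
  edge (4, 11)→(10, 2): d=(6,-9) inclusive
    (5,1)@(11, 3): e=[12,81,15] → █
    (6,1)@(13, 3): e=[12,63,33] → █
    (7,1)@(15, 3): e=[12,45,51] → █
    (8,1)@(17, 3): e=[12,27,69] → █
    (9,1)@(19, 3): e=[12,9,87] → █
    (10,1)@(21, 3): e=[12,-9,105] → ·
    (4,2)@(9, 5): e=[36,63,9] → █
    (8,2)@(17, 5): e=[36,-9,81] → ·
    (9,2)@(19, 5): e=[36,-27,99] → ·
    (3,3)@(7, 7): e=[60,45,3] → █
    (6,3)@(13, 7): e=[60,-9,57] → ·
    (7,3)@(15, 7): e=[60,-27,75] → ·
  covered (13 px):
    · · · · · · · · · · ·
    · · · · · █ █ █ █ █ ·
    · · · · █ █ █ █ · · ·
    · · · █ █ █ · · · · ·
    · · · █ · · · · · · ·
    · · · · · · · · · · ·
    · · · · · · · · · · ·
T4:
  2·area = 68
  edge (14, 12)→(0, 8): d=(-14,-4) inclusive
  edge (0, 8)→(3, 4): d=(3,-4) inclusive
  edge (3, 4)→(14, 12): d=(11,8) inclusive
    (1,2)@(3, 5): e=[54,3,11] → █
    (2,2)@(5, 5): e=[62,11,-5] → ·
    (0,3)@(1, 7): e=[18,1,49] → █
    (2,3)@(5, 7): e=[34,17,17] → █
    (3,3)@(7, 7): e=[42,25,1] → █
    (4,3)@(9, 7): e=[50,33,-15] → ·
    (0,4)@(1, 9): e=[-10,7,71] → ·
    (1,4)@(3, 9): e=[-2,15,55] → ·
    (2,4)@(5, 9): e=[6,23,39] → █
    (4,4)@(9, 9): e=[22,39,7] → █
    (5,4)@(11, 9): e=[30,47,-9] → ·
    (2,5)@(5, 11): e=[-22,29,61] → ·
  covered (9 px):
    · · · · · · · · · · ·
    · · · · · · · · · · ·
    · █ · · · · · · · · ·
    █ █ █ █ · · · · · · ·
    · · █ █ █ · · · · · ·
    · · · · · █ · · · · ·
    · · · · · · · · · · ·

Result: [[4,1],[4,2],[4,3],[5,3],[4,4],[5,4],[5,5],[6,6]]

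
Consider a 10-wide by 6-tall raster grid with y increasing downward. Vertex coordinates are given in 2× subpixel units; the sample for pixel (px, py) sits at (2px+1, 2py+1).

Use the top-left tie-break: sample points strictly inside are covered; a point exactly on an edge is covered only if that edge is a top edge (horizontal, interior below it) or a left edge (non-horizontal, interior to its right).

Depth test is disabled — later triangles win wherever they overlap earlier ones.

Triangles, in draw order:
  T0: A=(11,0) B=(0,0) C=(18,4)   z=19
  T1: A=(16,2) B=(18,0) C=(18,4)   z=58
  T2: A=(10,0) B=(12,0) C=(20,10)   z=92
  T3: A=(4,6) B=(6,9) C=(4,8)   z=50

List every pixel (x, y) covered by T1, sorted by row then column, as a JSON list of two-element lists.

T0:
  2·area = 44  (B↔C swapped to make it positive)
  edge (11, 0)→(18, 4): d=(7,4) right/bottom  bias=-1
  edge (18, 4)→(0, 0): d=(-18,-4) top-left  bias=+0
  edge (0, 0)→(11, 0): d=(11,0) top-left  bias=+0
    (2,0)@(5, 1): e=[31,2,11] → #
    (3,0)@(7, 1): e=[23,10,11] → #
    (4,0)@(9, 1): e=[15,18,11] → #
    (5,0)@(11, 1): e=[7,26,11] → #
    (6,0)@(13, 1): e=[-1,34,11] → ·
    (2,1)@(5, 3): e=[45,-34,33] → ·
    (3,1)@(7, 3): e=[37,-26,33] → ·
    (4,1)@(9, 3): e=[29,-18,33] → ·
    (5,1)@(11, 3): e=[21,-10,33] → ·
    (7,1)@(15, 3): e=[5,6,33] → #
    (8,1)@(17, 3): e=[-3,14,33] → ·
    (7,2)@(15, 5): e=[19,-30,55] → ·
  covered (5 px):
    · · # # # # · · · ·
    · · · · · · · # · ·
    · · · · · · · · · ·
    · · · · · · · · · ·
    · · · · · · · · · ·
    · · · · · · · · · ·
T1:
  2·area = 8
  edge (16, 2)→(18, 0): d=(2,-2) top-left  bias=+0
  edge (18, 0)→(18, 4): d=(0,4) right/bottom  bias=-1
  edge (18, 4)→(16, 2): d=(-2,-2) top-left  bias=+0
    (7,0)@(15, 1): e=[-4,12,0] → ·  [on edge]
    (8,0)@(17, 1): e=[0,4,4] → #  [on edge]
    (9,0)@(19, 1): e=[4,-4,8] → ·
    (7,1)@(15, 3): e=[0,12,-4] → ·  [on edge]
    (8,1)@(17, 3): e=[4,4,0] → #  [on edge]
    (9,1)@(19, 3): e=[8,-4,4] → ·
    (6,2)@(13, 5): e=[0,20,-12] → ·  [on edge]
    (8,2)@(17, 5): e=[8,4,-4] → ·
    (9,2)@(19, 5): e=[12,-4,0] → ·  [on edge]
    (5,3)@(11, 7): e=[0,28,-20] → ·  [on edge]
    (4,4)@(9, 9): e=[0,36,-28] → ·  [on edge]
    (3,5)@(7, 11): e=[0,44,-36] → ·  [on edge]
  covered (2 px):
    · · · · · · · · # ·
    · · · · · · · · # ·
    · · · · · · · · · ·
    · · · · · · · · · ·
    · · · · · · · · · ·
    · · · · · · · · · ·
T2:
  2·area = 20
  edge (10, 0)→(12, 0): d=(2,0) top-left  bias=+0
  edge (12, 0)→(20, 10): d=(8,10) right/bottom  bias=-1
  edge (20, 10)→(10, 0): d=(-10,-10) top-left  bias=+0
    (5,0)@(11, 1): e=[2,18,0] → #  [on edge]
    (6,0)@(13, 1): e=[2,-2,20] → ·
    (5,1)@(11, 3): e=[6,34,-20] → ·
    (6,1)@(13, 3): e=[6,14,0] → #  [on edge]
    (7,1)@(15, 3): e=[6,-6,20] → ·
    (6,2)@(13, 5): e=[10,30,-20] → ·
    (7,2)@(15, 5): e=[10,10,0] → #  [on edge]
    (8,2)@(17, 5): e=[10,-10,20] → ·
    (7,3)@(15, 7): e=[14,26,-20] → ·
    (8,3)@(17, 7): e=[14,6,0] → #  [on edge]
    (9,3)@(19, 7): e=[14,-14,20] → ·
    (8,4)@(17, 9): e=[18,22,-20] → ·
    (9,4)@(19, 9): e=[18,2,0] → #  [on edge]
  covered (5 px):
    · · · · · # · · · ·
    · · · · · · # · · ·
    · · · · · · · # · ·
    · · · · · · · · # ·
    · · · · · · · · · #
    · · · · · · · · · ·
T3:
  2·area = 4
  edge (4, 6)→(6, 9): d=(2,3) right/bottom  bias=-1
  edge (6, 9)→(4, 8): d=(-2,-1) top-left  bias=+0
  edge (4, 8)→(4, 6): d=(0,-2) top-left  bias=+0
  covered (0 px):
    · · · · · · · · · ·
    · · · · · · · · · ·
    · · · · · · · · · ·
    · · · · · · · · · ·
    · · · · · · · · · ·
    · · · · · · · · · ·

Answer: [[8,0],[8,1]]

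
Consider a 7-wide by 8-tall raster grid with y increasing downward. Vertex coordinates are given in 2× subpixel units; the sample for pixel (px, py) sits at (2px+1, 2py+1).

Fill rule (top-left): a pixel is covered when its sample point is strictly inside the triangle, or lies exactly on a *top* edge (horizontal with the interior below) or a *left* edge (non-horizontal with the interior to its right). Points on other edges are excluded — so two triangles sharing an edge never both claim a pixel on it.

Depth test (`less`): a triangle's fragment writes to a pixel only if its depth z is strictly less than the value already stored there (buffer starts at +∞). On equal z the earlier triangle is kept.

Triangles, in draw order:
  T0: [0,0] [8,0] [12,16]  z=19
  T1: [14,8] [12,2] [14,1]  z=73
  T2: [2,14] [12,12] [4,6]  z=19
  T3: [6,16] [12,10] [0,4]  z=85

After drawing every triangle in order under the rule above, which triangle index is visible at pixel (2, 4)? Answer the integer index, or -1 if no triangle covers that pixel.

T0:
  2·area = 128
  edge (0, 0)→(8, 0): d=(8,0) top-left  bias=+0
  edge (8, 0)→(12, 16): d=(4,16) right/bottom  bias=-1
  edge (12, 16)→(0, 0): d=(-12,-16) top-left  bias=+0
    (0,0)@(1, 1): e=[8,116,4] → X
    (1,0)@(3, 1): e=[8,84,36] → X
    (2,0)@(5, 1): e=[8,52,68] → X
    (3,0)@(7, 1): e=[8,20,100] → X
    (4,0)@(9, 1): e=[8,-12,132] → .
    (0,1)@(1, 3): e=[24,124,-20] → .
    (1,1)@(3, 3): e=[24,92,12] → X
    (4,1)@(9, 3): e=[24,-4,108] → .
    (1,2)@(3, 5): e=[40,100,-12] → .
    (2,2)@(5, 5): e=[40,68,20] → X
    (4,2)@(9, 5): e=[40,4,84] → X
    (5,2)@(11, 5): e=[40,-28,116] → .
  covered (16 px):
    X X X X . . .
    . X X X . . .
    . . X X X . .
    . . . X X . .
    . . . X X . .
    . . . . X . .
    . . . . . X .
    . . . . . . .
T1:
  2·area = 14
  edge (14, 8)→(12, 2): d=(-2,-6) top-left  bias=+0
  edge (12, 2)→(14, 1): d=(2,-1) top-left  bias=+0
  edge (14, 1)→(14, 8): d=(0,7) right/bottom  bias=-1
    (6,1)@(13, 3): e=[4,3,7] → X
    (6,2)@(13, 5): e=[0,7,7] → X  [on edge]
    (6,3)@(13, 7): e=[-4,11,7] → .
  covered (2 px):
    . . . . . . .
    . . . . . . X
    . . . . . . X
    . . . . . . .
    . . . . . . .
    . . . . . . .
    . . . . . . .
    . . . . . . .
T2:
  2·area = 76  (B↔C swapped to make it positive)
  edge (2, 14)→(4, 6): d=(2,-8) top-left  bias=+0
  edge (4, 6)→(12, 12): d=(8,6) right/bottom  bias=-1
  edge (12, 12)→(2, 14): d=(-10,2) right/bottom  bias=-1
    (2,3)@(5, 7): e=[10,2,64] → X
    (3,3)@(7, 7): e=[26,-10,60] → .
    (2,4)@(5, 9): e=[14,18,44] → X
    (3,4)@(7, 9): e=[30,6,40] → X
    (4,4)@(9, 9): e=[46,-6,36] → .
    (1,5)@(3, 11): e=[2,46,28] → X
    (4,5)@(9, 11): e=[50,10,16] → X
    (5,5)@(11, 11): e=[66,-2,12] → .
    (1,6)@(3, 13): e=[6,62,8] → X
    (3,6)@(7, 13): e=[38,38,0] → .  [on edge]
    (4,6)@(9, 13): e=[54,26,-4] → .
    (1,7)@(3, 15): e=[10,78,-12] → .
  covered (9 px):
    . . . . . . .
    . . . . . . .
    . . . . . . .
    . . X . . . .
    . . X X . . .
    . X X X X . .
    . X X . . . .
    . . . . . . .
T3:
  2·area = 108  (B↔C swapped to make it positive)
  edge (6, 16)→(0, 4): d=(-6,-12) top-left  bias=+0
  edge (0, 4)→(12, 10): d=(12,6) right/bottom  bias=-1
  edge (12, 10)→(6, 16): d=(-6,6) right/bottom  bias=-1
    (0,2)@(1, 5): e=[6,6,96] → X
    (1,2)@(3, 5): e=[30,-6,84] → .
    (0,3)@(1, 7): e=[-6,30,84] → .
    (1,3)@(3, 7): e=[18,18,72] → X
    (2,3)@(5, 7): e=[42,6,60] → X
    (3,3)@(7, 7): e=[66,-6,48] → .
    (1,4)@(3, 9): e=[6,42,60] → X
    (3,4)@(7, 9): e=[54,18,36] → X
    (4,4)@(9, 9): e=[78,6,24] → X
    (5,4)@(11, 9): e=[102,-6,12] → .
    (6,4)@(13, 9): e=[126,-18,0] → .  [on edge]
    (1,5)@(3, 11): e=[-6,66,48] → .
    (5,5)@(11, 11): e=[90,18,0] → .  [on edge]
    (4,6)@(9, 13): e=[54,54,0] → .  [on edge]
    (3,7)@(7, 15): e=[18,90,0] → .  [on edge]
  covered (12 px):
    . . . . . . .
    . . . . . . .
    X . . . . . .
    . X X . . . .
    . X X X X . .
    . . X X X . .
    . . X X . . .
    . . . . . . .

Z-buffer (winner per pixel, '.' = empty):
  0 0 0 0 . . .
  . 0 0 0 . . 1
  3 . 0 0 0 . 1
  . 3 2 0 0 . .
  . 3 2 0 0 . .
  . 2 2 2 0 . .
  . 2 2 3 . 0 .
  . . . . . . .

Answer: 2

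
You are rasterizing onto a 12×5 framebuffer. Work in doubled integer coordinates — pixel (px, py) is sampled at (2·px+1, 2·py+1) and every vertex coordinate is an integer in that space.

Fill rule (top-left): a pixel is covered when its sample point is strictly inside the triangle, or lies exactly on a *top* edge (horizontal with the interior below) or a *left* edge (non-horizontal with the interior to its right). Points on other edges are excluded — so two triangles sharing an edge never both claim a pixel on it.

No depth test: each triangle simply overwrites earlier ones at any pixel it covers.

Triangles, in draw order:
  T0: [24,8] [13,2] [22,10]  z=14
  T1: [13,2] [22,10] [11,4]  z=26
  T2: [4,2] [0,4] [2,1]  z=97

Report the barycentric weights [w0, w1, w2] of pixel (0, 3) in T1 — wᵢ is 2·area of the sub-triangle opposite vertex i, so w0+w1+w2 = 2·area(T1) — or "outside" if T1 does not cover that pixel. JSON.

T0:
  2·area = 34  (B↔C swapped to make it positive)
  edge (24, 8)→(22, 10): d=(-2,2) right/bottom  bias=-1
  edge (22, 10)→(13, 2): d=(-9,-8) top-left  bias=+0
  edge (13, 2)→(24, 8): d=(11,6) right/bottom  bias=-1
    (8,2)@(17, 5): e=[20,5,9] → X
    (9,2)@(19, 5): e=[16,21,-3] → .
    (8,3)@(17, 7): e=[16,-13,31] → .
    (9,3)@(19, 7): e=[12,3,19] → X
    (10,3)@(21, 7): e=[8,19,7] → X
    (11,3)@(23, 7): e=[4,35,-5] → .
    (9,4)@(19, 9): e=[8,-15,41] → .
    (10,4)@(21, 9): e=[4,1,29] → X
    (11,4)@(23, 9): e=[0,17,17] → .  [on edge]
  covered (4 px):
    . . . . . . . . . . . .
    . . . . . . . . . . . .
    . . . . . . . . X . . .
    . . . . . . . . . X X .
    . . . . . . . . . . X .
T1:
  2·area = 34
  edge (13, 2)→(22, 10): d=(9,8) right/bottom  bias=-1
  edge (22, 10)→(11, 4): d=(-11,-6) top-left  bias=+0
  edge (11, 4)→(13, 2): d=(2,-2) top-left  bias=+0
    (6,1)@(13, 3): e=[9,23,2] → X
    (7,1)@(15, 3): e=[-7,35,6] → .
    (6,2)@(13, 5): e=[27,1,6] → X
    (7,2)@(15, 5): e=[11,13,10] → X
    (8,2)@(17, 5): e=[-5,25,14] → .
    (6,3)@(13, 7): e=[45,-21,10] → .
    (7,3)@(15, 7): e=[29,-9,14] → .
    (8,3)@(17, 7): e=[13,3,18] → X
    (9,3)@(19, 7): e=[-3,15,22] → .
    (8,4)@(17, 9): e=[31,-19,22] → .
  covered (4 px):
    . . . . . . . . . . . .
    . . . . . . X . . . . .
    . . . . . . X X . . . .
    . . . . . . . . X . . .
    . . . . . . . . . . . .
T2:
  2·area = 8
  edge (4, 2)→(0, 4): d=(-4,2) right/bottom  bias=-1
  edge (0, 4)→(2, 1): d=(2,-3) top-left  bias=+0
  edge (2, 1)→(4, 2): d=(2,1) right/bottom  bias=-1
    (0,1)@(1, 3): e=[2,1,5] → X
    (1,1)@(3, 3): e=[-2,7,3] → .
    (0,2)@(1, 5): e=[-6,5,9] → .
  covered (1 px):
    . . . . . . . . . . . .
    X . . . . . . . . . . .
    . . . . . . . . . . . .
    . . . . . . . . . . . .
    . . . . . . . . . . . .

Final: "outside"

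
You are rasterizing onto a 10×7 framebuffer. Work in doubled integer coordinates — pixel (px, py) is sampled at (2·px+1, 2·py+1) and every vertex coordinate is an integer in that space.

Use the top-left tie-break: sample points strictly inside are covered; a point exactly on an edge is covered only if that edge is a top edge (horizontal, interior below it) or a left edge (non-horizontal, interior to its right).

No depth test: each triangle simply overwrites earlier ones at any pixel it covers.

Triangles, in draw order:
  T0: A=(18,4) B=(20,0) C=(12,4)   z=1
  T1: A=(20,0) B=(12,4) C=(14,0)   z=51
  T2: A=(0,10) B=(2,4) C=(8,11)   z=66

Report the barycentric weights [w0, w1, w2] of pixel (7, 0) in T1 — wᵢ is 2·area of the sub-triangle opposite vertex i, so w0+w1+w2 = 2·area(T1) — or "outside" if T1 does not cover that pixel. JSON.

T0:
  2·area = 24  (B↔C swapped to make it positive)
  edge (18, 4)→(12, 4): d=(-6,0) right/bottom  bias=-1
  edge (12, 4)→(20, 0): d=(8,-4) top-left  bias=+0
  edge (20, 0)→(18, 4): d=(-2,4) right/bottom  bias=-1
    (9,0)@(19, 1): e=[18,4,2] → █
    (7,1)@(15, 3): e=[6,4,14] → █
    (8,1)@(17, 3): e=[6,12,6] → █
    (9,1)@(19, 3): e=[6,20,-2] → ·
    (7,2)@(15, 5): e=[-6,20,10] → ·
    (8,2)@(17, 5): e=[-6,28,2] → ·
  covered (3 px):
    · · · · · · · · · █
    · · · · · · · █ █ ·
    · · · · · · · · · ·
    · · · · · · · · · ·
    · · · · · · · · · ·
    · · · · · · · · · ·
    · · · · · · · · · ·
T1:
  2·area = 24
  edge (20, 0)→(12, 4): d=(-8,4) right/bottom  bias=-1
  edge (12, 4)→(14, 0): d=(2,-4) top-left  bias=+0
  edge (14, 0)→(20, 0): d=(6,0) top-left  bias=+0
    (7,0)@(15, 1): e=[12,6,6] → █
    (8,0)@(17, 1): e=[4,14,6] → █
    (9,0)@(19, 1): e=[-4,22,6] → ·
    (6,1)@(13, 3): e=[4,2,18] → █
    (7,1)@(15, 3): e=[-4,10,18] → ·
    (8,1)@(17, 3): e=[-12,18,18] → ·
    (6,2)@(13, 5): e=[-12,6,30] → ·
  covered (3 px):
    · · · · · · · █ █ ·
    · · · · · · █ · · ·
    · · · · · · · · · ·
    · · · · · · · · · ·
    · · · · · · · · · ·
    · · · · · · · · · ·
    · · · · · · · · · ·
T2:
  2·area = 50
  edge (0, 10)→(2, 4): d=(2,-6) top-left  bias=+0
  edge (2, 4)→(8, 11): d=(6,7) right/bottom  bias=-1
  edge (8, 11)→(0, 10): d=(-8,-1) top-left  bias=+0
    (1,0)@(3, 1): e=[0,-25,75] → ·  [on edge]
    (0,3)@(1, 7): e=[0,25,25] → █  [on edge]
    (1,3)@(3, 7): e=[12,11,27] → █
    (2,3)@(5, 7): e=[24,-3,29] → ·
    (0,4)@(1, 9): e=[4,37,9] → █
    (2,4)@(5, 9): e=[28,9,13] → █
    (3,4)@(7, 9): e=[40,-5,15] → ·
    (0,5)@(1, 11): e=[8,49,-7] → ·
    (1,5)@(3, 11): e=[20,35,-5] → ·
    (2,5)@(5, 11): e=[32,21,-3] → ·
  covered (5 px):
    · · · · · · · · · ·
    · · · · · · · · · ·
    · · · · · · · · · ·
    █ █ · · · · · · · ·
    █ █ █ · · · · · · ·
    · · · · · · · · · ·
    · · · · · · · · · ·

Answer: [6,6,12]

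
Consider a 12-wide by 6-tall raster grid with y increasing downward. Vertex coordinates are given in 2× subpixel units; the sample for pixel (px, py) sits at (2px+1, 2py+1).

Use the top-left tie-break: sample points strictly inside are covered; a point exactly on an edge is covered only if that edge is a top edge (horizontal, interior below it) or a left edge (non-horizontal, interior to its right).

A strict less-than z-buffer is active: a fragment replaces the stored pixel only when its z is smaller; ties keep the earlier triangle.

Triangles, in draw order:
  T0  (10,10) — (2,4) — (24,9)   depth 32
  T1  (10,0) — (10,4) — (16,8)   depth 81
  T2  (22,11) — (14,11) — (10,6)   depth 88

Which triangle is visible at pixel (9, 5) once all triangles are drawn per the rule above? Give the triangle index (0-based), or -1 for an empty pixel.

T0:
  2·area = 92
  edge (10, 10)→(2, 4): d=(-8,-6) top-left  bias=+0
  edge (2, 4)→(24, 9): d=(22,5) right/bottom  bias=-1
  edge (24, 9)→(10, 10): d=(-14,1) right/bottom  bias=-1
    (2,2)@(5, 5): e=[10,7,75] → #
    (3,2)@(7, 5): e=[22,-3,73] → ·
    (2,3)@(5, 7): e=[-6,51,47] → ·
    (3,3)@(7, 7): e=[6,41,45] → #
    (4,3)@(9, 7): e=[18,31,43] → #
    (5,3)@(11, 7): e=[30,21,41] → #
    (6,3)@(13, 7): e=[42,11,39] → #
    (7,3)@(15, 7): e=[54,1,37] → #
    (8,3)@(17, 7): e=[66,-9,35] → ·
    (3,4)@(7, 9): e=[-10,85,17] → ·
    (4,4)@(9, 9): e=[2,75,15] → #
    (8,4)@(17, 9): e=[50,35,7] → #
  covered (14 px):
    · · · · · · · · · · · ·
    · · · · · · · · · · · ·
    · · # · · · · · · · · ·
    · · · # # # # # · · · ·
    · · · · # # # # # # # #
    · · · · · · · · · · · ·
T1:
  2·area = 24  (B↔C swapped to make it positive)
  edge (10, 0)→(16, 8): d=(6,8) right/bottom  bias=-1
  edge (16, 8)→(10, 4): d=(-6,-4) top-left  bias=+0
  edge (10, 4)→(10, 0): d=(0,-4) top-left  bias=+0
    (5,1)@(11, 3): e=[10,10,4] → #
    (6,1)@(13, 3): e=[-6,18,12] → ·
    (5,2)@(11, 5): e=[22,-2,4] → ·
    (6,2)@(13, 5): e=[6,6,12] → #
    (7,2)@(15, 5): e=[-10,14,20] → ·
    (6,3)@(13, 7): e=[18,-6,12] → ·
    (7,3)@(15, 7): e=[2,2,20] → #
    (8,3)@(17, 7): e=[-14,10,28] → ·
    (7,4)@(15, 9): e=[14,-10,20] → ·
  covered (3 px):
    · · · · · · · · · · · ·
    · · · · · # · · · · · ·
    · · · · · · # · · · · ·
    · · · · · · · # · · · ·
    · · · · · · · · · · · ·
    · · · · · · · · · · · ·
T2:
  2·area = 40
  edge (22, 11)→(14, 11): d=(-8,0) right/bottom  bias=-1
  edge (14, 11)→(10, 6): d=(-4,-5) top-left  bias=+0
  edge (10, 6)→(22, 11): d=(12,5) right/bottom  bias=-1
    (5,3)@(11, 7): e=[32,1,7] → #
    (6,3)@(13, 7): e=[32,11,-3] → ·
    (5,4)@(11, 9): e=[16,-7,31] → ·
    (6,4)@(13, 9): e=[16,3,21] → #
    (7,4)@(15, 9): e=[16,13,11] → #
    (8,4)@(17, 9): e=[16,23,1] → #
    (9,4)@(19, 9): e=[16,33,-9] → ·
    (0,5)@(1, 11): e=[0,-65,105] → ·  [on edge]
    (1,5)@(3, 11): e=[0,-55,95] → ·  [on edge]
    (2,5)@(5, 11): e=[0,-45,85] → ·  [on edge]
    (3,5)@(7, 11): e=[0,-35,75] → ·  [on edge]
    (4,5)@(9, 11): e=[0,-25,65] → ·  [on edge]
    (5,5)@(11, 11): e=[0,-15,55] → ·  [on edge]
    (6,5)@(13, 11): e=[0,-5,45] → ·  [on edge]
    (7,5)@(15, 11): e=[0,5,35] → ·  [on edge]
    (8,5)@(17, 11): e=[0,15,25] → ·  [on edge]
    (9,5)@(19, 11): e=[0,25,15] → ·  [on edge]
    (10,5)@(21, 11): e=[0,35,5] → ·  [on edge]
    (11,5)@(23, 11): e=[0,45,-5] → ·  [on edge]
  covered (4 px):
    · · · · · · · · · · · ·
    · · · · · · · · · · · ·
    · · · · · · · · · · · ·
    · · · · · # · · · · · ·
    · · · · · · # # # · · ·
    · · · · · · · · · · · ·

Z-buffer (winner per pixel, '.' = empty):
  . . . . . . . . . . . .
  . . . . . 1 . . . . . .
  . . 0 . . . 1 . . . . .
  . . . 0 0 0 0 0 . . . .
  . . . . 0 0 0 0 0 0 0 0
  . . . . . . . . . . . .

Result: -1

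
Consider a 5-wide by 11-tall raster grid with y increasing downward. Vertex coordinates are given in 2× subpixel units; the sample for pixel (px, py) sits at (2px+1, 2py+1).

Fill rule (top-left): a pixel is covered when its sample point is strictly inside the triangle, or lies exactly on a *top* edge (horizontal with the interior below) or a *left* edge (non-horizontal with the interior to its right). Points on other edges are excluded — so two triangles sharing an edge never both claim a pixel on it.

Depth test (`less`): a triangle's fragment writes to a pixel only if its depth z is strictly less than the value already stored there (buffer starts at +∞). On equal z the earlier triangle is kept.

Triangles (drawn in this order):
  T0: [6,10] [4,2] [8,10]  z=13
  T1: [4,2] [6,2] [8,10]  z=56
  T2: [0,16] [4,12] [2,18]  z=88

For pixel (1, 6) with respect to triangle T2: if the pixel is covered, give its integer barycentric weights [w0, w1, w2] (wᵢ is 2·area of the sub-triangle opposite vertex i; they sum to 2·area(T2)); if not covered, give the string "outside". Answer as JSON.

T0:
  2·area = 16
  edge (6, 10)→(4, 2): d=(-2,-8) top-left  bias=+0
  edge (4, 2)→(8, 10): d=(4,8) right/bottom  bias=-1
  edge (8, 10)→(6, 10): d=(-2,0) right/bottom  bias=-1
    (2,2)@(5, 5): e=[2,4,10] → █
    (3,2)@(7, 5): e=[18,-12,10] → ·
    (2,3)@(5, 7): e=[-2,12,6] → ·
    (3,4)@(7, 9): e=[10,4,2] → █
    (4,4)@(9, 9): e=[26,-12,2] → ·
    (3,5)@(7, 11): e=[6,12,-2] → ·
  covered (2 px):
    · · · · ·
    · · · · ·
    · · █ · ·
    · · · · ·
    · · · █ ·
    · · · · ·
    · · · · ·
    · · · · ·
    · · · · ·
    · · · · ·
    · · · · ·
T1:
  2·area = 16
  edge (4, 2)→(6, 2): d=(2,0) top-left  bias=+0
  edge (6, 2)→(8, 10): d=(2,8) right/bottom  bias=-1
  edge (8, 10)→(4, 2): d=(-4,-8) top-left  bias=+0
    (2,1)@(5, 3): e=[2,10,4] → █
    (3,1)@(7, 3): e=[2,-6,20] → ·
    (2,2)@(5, 5): e=[6,14,-4] → ·
    (3,3)@(7, 7): e=[10,2,4] → █
    (4,3)@(9, 7): e=[10,-14,20] → ·
    (3,4)@(7, 9): e=[14,6,-4] → ·
  covered (2 px):
    · · · · ·
    · · █ · ·
    · · · · ·
    · · · █ ·
    · · · · ·
    · · · · ·
    · · · · ·
    · · · · ·
    · · · · ·
    · · · · ·
    · · · · ·
T2:
  2·area = 16
  edge (0, 16)→(4, 12): d=(4,-4) top-left  bias=+0
  edge (4, 12)→(2, 18): d=(-2,6) right/bottom  bias=-1
  edge (2, 18)→(0, 16): d=(-2,-2) top-left  bias=+0
    (3,1)@(7, 3): e=[-24,0,40] → ·  [on edge]
    (4,3)@(9, 7): e=[0,-20,36] → ·  [on edge]
    (2,4)@(5, 9): e=[-8,0,24] → ·  [on edge]
    (3,4)@(7, 9): e=[0,-12,28] → ·  [on edge]
    (2,5)@(5, 11): e=[0,-4,20] → ·  [on edge]
    (1,6)@(3, 13): e=[0,4,12] → █  [on edge]
    (2,6)@(5, 13): e=[8,-8,16] → ·
    (0,7)@(1, 15): e=[0,12,4] → █  [on edge]
    (1,7)@(3, 15): e=[8,0,8] → ·  [on edge]
    (0,8)@(1, 17): e=[8,8,0] → █  [on edge]
    (1,8)@(3, 17): e=[16,-4,4] → ·
    (0,9)@(1, 19): e=[16,4,-4] → ·
    (1,9)@(3, 19): e=[24,-8,0] → ·  [on edge]
    (0,10)@(1, 21): e=[24,0,-8] → ·  [on edge]
    (2,10)@(5, 21): e=[40,-24,0] → ·  [on edge]
  covered (3 px):
    · · · · ·
    · · · · ·
    · · · · ·
    · · · · ·
    · · · · ·
    · · · · ·
    · █ · · ·
    █ · · · ·
    █ · · · ·
    · · · · ·
    · · · · ·

Answer: [4,12,0]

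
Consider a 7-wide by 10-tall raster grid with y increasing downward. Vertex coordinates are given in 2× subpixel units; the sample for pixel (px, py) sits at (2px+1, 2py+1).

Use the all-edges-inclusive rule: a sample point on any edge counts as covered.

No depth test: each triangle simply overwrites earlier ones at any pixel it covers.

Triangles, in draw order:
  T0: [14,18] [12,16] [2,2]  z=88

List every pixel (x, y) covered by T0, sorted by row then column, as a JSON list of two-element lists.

T0:
  2·area = 8
  edge (14, 18)→(12, 16): d=(-2,-2) inclusive
  edge (12, 16)→(2, 2): d=(-10,-14) inclusive
  edge (2, 2)→(14, 18): d=(12,16) inclusive
    (0,2)@(1, 5): e=[0,-44,52] → .  [on edge]
    (1,3)@(3, 7): e=[0,-36,44] → .  [on edge]
    (2,4)@(5, 9): e=[0,-28,36] → .  [on edge]
    (3,4)@(7, 9): e=[4,0,4] → X  [on edge]
    (4,4)@(9, 9): e=[8,28,-28] → .
    (3,5)@(7, 11): e=[0,-20,28] → .  [on edge]
    (4,6)@(9, 13): e=[0,-12,20] → .  [on edge]
    (5,7)@(11, 15): e=[0,-4,12] → .  [on edge]
    (6,8)@(13, 17): e=[0,4,4] → X  [on edge]
    (6,9)@(13, 19): e=[-4,-16,28] → .
  covered (2 px):
    . . . . . . .
    . . . . . . .
    . . . . . . .
    . . . . . . .
    . . . X . . .
    . . . . . . .
    . . . . . . .
    . . . . . . .
    . . . . . . X
    . . . . . . .

Result: [[3,4],[6,8]]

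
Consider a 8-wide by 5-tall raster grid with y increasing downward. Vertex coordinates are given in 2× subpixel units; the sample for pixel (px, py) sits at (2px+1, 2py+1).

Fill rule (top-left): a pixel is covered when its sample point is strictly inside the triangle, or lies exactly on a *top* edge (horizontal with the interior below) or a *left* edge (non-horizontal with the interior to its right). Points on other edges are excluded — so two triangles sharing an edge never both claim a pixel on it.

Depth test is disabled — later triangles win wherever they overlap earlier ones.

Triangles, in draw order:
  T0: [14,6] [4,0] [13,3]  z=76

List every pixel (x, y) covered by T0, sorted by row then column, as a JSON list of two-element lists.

T0:
  2·area = 24
  edge (14, 6)→(4, 0): d=(-10,-6) top-left  bias=+0
  edge (4, 0)→(13, 3): d=(9,3) right/bottom  bias=-1
  edge (13, 3)→(14, 6): d=(1,3) right/bottom  bias=-1
    (3,0)@(7, 1): e=[8,0,16] → ·  [on edge]
    (4,1)@(9, 3): e=[0,12,12] → #  [on edge]
    (5,1)@(11, 3): e=[12,6,6] → #
    (6,1)@(13, 3): e=[24,0,0] → ·  [on edge]
    (4,2)@(9, 5): e=[-20,30,14] → ·
    (5,2)@(11, 5): e=[-8,24,8] → ·
    (6,2)@(13, 5): e=[4,18,2] → #
    (7,2)@(15, 5): e=[16,12,-4] → ·
    (6,3)@(13, 7): e=[-16,36,4] → ·
    (7,4)@(15, 9): e=[-24,48,0] → ·  [on edge]
  covered (3 px):
    · · · · · · · ·
    · · · · # # · ·
    · · · · · · # ·
    · · · · · · · ·
    · · · · · · · ·

Final: [[4,1],[5,1],[6,2]]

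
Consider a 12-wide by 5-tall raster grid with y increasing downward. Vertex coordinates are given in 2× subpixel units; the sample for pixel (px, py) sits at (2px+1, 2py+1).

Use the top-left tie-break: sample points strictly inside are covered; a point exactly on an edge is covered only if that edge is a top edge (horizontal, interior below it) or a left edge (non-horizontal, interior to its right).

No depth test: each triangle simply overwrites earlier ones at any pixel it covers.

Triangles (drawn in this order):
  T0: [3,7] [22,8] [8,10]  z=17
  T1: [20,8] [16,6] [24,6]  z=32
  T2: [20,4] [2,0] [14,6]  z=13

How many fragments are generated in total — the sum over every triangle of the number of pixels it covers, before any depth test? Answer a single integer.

T0:
  2·area = 52
  edge (3, 7)→(22, 8): d=(19,1) right/bottom  bias=-1
  edge (22, 8)→(8, 10): d=(-14,2) right/bottom  bias=-1
  edge (8, 10)→(3, 7): d=(-5,-3) top-left  bias=+0
    (1,3)@(3, 7): e=[0,52,0] → .  [on edge]
    (3,4)@(7, 9): e=[34,16,2] → X
    (4,4)@(9, 9): e=[32,12,8] → X
    (5,4)@(11, 9): e=[30,8,14] → X
    (6,4)@(13, 9): e=[28,4,20] → X
    (7,4)@(15, 9): e=[26,0,26] → .  [on edge]
  covered (4 px):
    . . . . . . . . . . . .
    . . . . . . . . . . . .
    . . . . . . . . . . . .
    . . . . . . . . . . . .
    . . . X X X X . . . . .
T1:
  2·area = 16
  edge (20, 8)→(16, 6): d=(-4,-2) top-left  bias=+0
  edge (16, 6)→(24, 6): d=(8,0) top-left  bias=+0
  edge (24, 6)→(20, 8): d=(-4,2) right/bottom  bias=-1
    (9,3)@(19, 7): e=[2,8,6] → X
    (10,3)@(21, 7): e=[6,8,2] → X
    (11,3)@(23, 7): e=[10,8,-2] → .
    (9,4)@(19, 9): e=[-6,24,-2] → .
    (10,4)@(21, 9): e=[-2,24,-6] → .
  covered (2 px):
    . . . . . . . . . . . .
    . . . . . . . . . . . .
    . . . . . . . . . . . .
    . . . . . . . . . X X .
    . . . . . . . . . . . .
T2:
  2·area = 60  (B↔C swapped to make it positive)
  edge (20, 4)→(14, 6): d=(-6,2) right/bottom  bias=-1
  edge (14, 6)→(2, 0): d=(-12,-6) top-left  bias=+0
  edge (2, 0)→(20, 4): d=(18,4) right/bottom  bias=-1
    (2,0)@(5, 1): e=[48,6,6] → X
    (3,0)@(7, 1): e=[44,18,-2] → .
    (2,1)@(5, 3): e=[36,-18,42] → .
    (4,1)@(9, 3): e=[28,6,26] → X
    (5,1)@(11, 3): e=[24,18,18] → X
    (6,1)@(13, 3): e=[20,30,10] → X
    (7,1)@(15, 3): e=[16,42,2] → X
    (8,1)@(17, 3): e=[12,54,-6] → .
    (11,1)@(23, 3): e=[0,90,-30] → .  [on edge]
    (4,2)@(9, 5): e=[16,-18,62] → .
    (5,2)@(11, 5): e=[12,-6,54] → .
    (6,2)@(13, 5): e=[8,6,46] → X
    (8,2)@(17, 5): e=[0,30,30] → .  [on edge]
    (5,3)@(11, 7): e=[0,-30,90] → .  [on edge]
    (2,4)@(5, 9): e=[0,-90,150] → .  [on edge]
  covered (7 px):
    . . X . . . . . . . . .
    . . . . X X X X . . . .
    . . . . . . X X . . . .
    . . . . . . . . . . . .
    . . . . . . . . . . . .

Final: 13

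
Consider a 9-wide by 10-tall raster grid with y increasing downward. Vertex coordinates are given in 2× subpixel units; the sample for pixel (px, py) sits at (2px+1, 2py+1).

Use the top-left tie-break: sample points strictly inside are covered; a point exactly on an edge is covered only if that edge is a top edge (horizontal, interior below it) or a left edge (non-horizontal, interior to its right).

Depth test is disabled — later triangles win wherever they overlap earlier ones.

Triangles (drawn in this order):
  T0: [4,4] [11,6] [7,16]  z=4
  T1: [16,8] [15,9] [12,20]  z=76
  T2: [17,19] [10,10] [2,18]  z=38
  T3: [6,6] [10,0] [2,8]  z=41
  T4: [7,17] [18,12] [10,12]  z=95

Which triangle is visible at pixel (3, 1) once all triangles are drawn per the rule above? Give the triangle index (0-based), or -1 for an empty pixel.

T0:
  2·area = 78
  edge (4, 4)→(11, 6): d=(7,2) right/bottom  bias=-1
  edge (11, 6)→(7, 16): d=(-4,10) right/bottom  bias=-1
  edge (7, 16)→(4, 4): d=(-3,-12) top-left  bias=+0
    (6,0)@(13, 1): e=[-39,0,117] → ·  [on edge]
    (2,2)@(5, 5): e=[5,64,9] → █
    (3,2)@(7, 5): e=[1,44,33] → █
    (4,2)@(9, 5): e=[-3,24,57] → ·
    (2,3)@(5, 7): e=[19,56,3] → █
    (4,3)@(9, 7): e=[11,16,51] → █
    (5,3)@(11, 7): e=[7,-4,75] → ·
    (2,4)@(5, 9): e=[33,48,-3] → ·
    (3,4)@(7, 9): e=[29,28,21] → █
    (5,4)@(11, 9): e=[21,-12,69] → ·
    (3,5)@(7, 11): e=[43,20,15] → █
    (4,5)@(9, 11): e=[39,0,39] → ·  [on edge]
  covered (10 px):
    · · · · · · · · ·
    · · · · · · · · ·
    · · █ █ · · · · ·
    · · █ █ █ · · · ·
    · · · █ █ · · · ·
    · · · █ · · · · ·
    · · · █ · · · · ·
    · · · █ · · · · ·
    · · · · · · · · ·
    · · · · · · · · ·
T1:
  2·area = 8  (B↔C swapped to make it positive)
  edge (16, 8)→(12, 20): d=(-4,12) right/bottom  bias=-1
  edge (12, 20)→(15, 9): d=(3,-11) top-left  bias=+0
  edge (15, 9)→(16, 8): d=(1,-1) top-left  bias=+0
    (8,2)@(17, 5): e=[0,10,-2] → ·  [on edge]
    (8,3)@(17, 7): e=[-8,16,0] → ·  [on edge]
    (7,4)@(15, 9): e=[8,0,0] → █  [on edge]
    (8,4)@(17, 9): e=[-16,22,2] → ·
    (6,5)@(13, 11): e=[24,-16,0] → ·  [on edge]
    (7,5)@(15, 11): e=[0,6,2] → ·  [on edge]
    (5,6)@(11, 13): e=[40,-32,0] → ·  [on edge]
    (4,7)@(9, 15): e=[56,-48,0] → ·  [on edge]
    (3,8)@(7, 17): e=[72,-64,0] → ·  [on edge]
    (6,8)@(13, 17): e=[0,2,6] → ·  [on edge]
    (2,9)@(5, 19): e=[88,-80,0] → ·  [on edge]
  covered (1 px):
    · · · · · · · · ·
    · · · · · · · · ·
    · · · · · · · · ·
    · · · · · · · · ·
    · · · · · · · █ ·
    · · · · · · · · ·
    · · · · · · · · ·
    · · · · · · · · ·
    · · · · · · · · ·
    · · · · · · · · ·
T2:
  2·area = 128  (B↔C swapped to make it positive)
  edge (17, 19)→(2, 18): d=(-15,-1) top-left  bias=+0
  edge (2, 18)→(10, 10): d=(8,-8) top-left  bias=+0
  edge (10, 10)→(17, 19): d=(7,9) right/bottom  bias=-1
    (1,0)@(3, 1): e=[256,-128,0] → ·  [on edge]
    (8,1)@(17, 3): e=[240,0,-112] → ·  [on edge]
    (7,2)@(15, 5): e=[208,0,-80] → ·  [on edge]
    (6,3)@(13, 7): e=[176,0,-48] → ·  [on edge]
    (5,4)@(11, 9): e=[144,0,-16] → ·  [on edge]
    (4,5)@(9, 11): e=[112,0,16] → █  [on edge]
    (5,5)@(11, 11): e=[114,16,-2] → ·
    (3,6)@(7, 13): e=[80,0,48] → █  [on edge]
    (5,6)@(11, 13): e=[84,32,12] → █
    (6,6)@(13, 13): e=[86,48,-6] → ·
    (2,7)@(5, 15): e=[48,0,80] → █  [on edge]
    (6,7)@(13, 15): e=[56,64,8] → █
    (1,8)@(3, 17): e=[16,0,112] → █  [on edge]
    (0,9)@(1, 19): e=[-16,0,144] → ·  [on edge]
    (8,9)@(17, 19): e=[0,128,0] → ·  [on edge]
  covered (16 px):
    · · · · · · · · ·
    · · · · · · · · ·
    · · · · · · · · ·
    · · · · · · · · ·
    · · · · · · · · ·
    · · · · █ · · · ·
    · · · █ █ █ · · ·
    · · █ █ █ █ █ · ·
    · █ █ █ █ █ █ █ ·
    · · · · · · · · ·
T3:
  2·area = 16  (B↔C swapped to make it positive)
  edge (6, 6)→(2, 8): d=(-4,2) right/bottom  bias=-1
  edge (2, 8)→(10, 0): d=(8,-8) top-left  bias=+0
  edge (10, 0)→(6, 6): d=(-4,6) right/bottom  bias=-1
    (4,0)@(9, 1): e=[14,0,2] → █  [on edge]
    (5,0)@(11, 1): e=[10,16,-10] → ·
    (3,1)@(7, 3): e=[10,0,6] → █  [on edge]
    (4,1)@(9, 3): e=[6,16,-6] → ·
    (2,2)@(5, 5): e=[6,0,10] → █  [on edge]
    (3,2)@(7, 5): e=[2,16,-2] → ·
    (1,3)@(3, 7): e=[2,0,14] → █  [on edge]
    (2,3)@(5, 7): e=[-2,16,2] → ·
    (0,4)@(1, 9): e=[-2,0,18] → ·  [on edge]
    (1,4)@(3, 9): e=[-6,16,6] → ·
  covered (4 px):
    · · · · █ · · · ·
    · · · █ · · · · ·
    · · █ · · · · · ·
    · █ · · · · · · ·
    · · · · · · · · ·
    · · · · · · · · ·
    · · · · · · · · ·
    · · · · · · · · ·
    · · · · · · · · ·
    · · · · · · · · ·
T4:
  2·area = 40  (B↔C swapped to make it positive)
  edge (7, 17)→(10, 12): d=(3,-5) top-left  bias=+0
  edge (10, 12)→(18, 12): d=(8,0) top-left  bias=+0
  edge (18, 12)→(7, 17): d=(-11,5) right/bottom  bias=-1
    (6,3)@(13, 7): e=[0,-40,80] → ·  [on edge]
    (5,6)@(11, 13): e=[8,8,24] → █
    (6,6)@(13, 13): e=[18,8,14] → █
    (7,6)@(15, 13): e=[28,8,4] → █
    (8,6)@(17, 13): e=[38,8,-6] → ·
    (4,7)@(9, 15): e=[4,24,12] → █
    (6,7)@(13, 15): e=[24,24,-8] → ·
    (7,7)@(15, 15): e=[34,24,-18] → ·
    (3,8)@(7, 17): e=[0,40,0] → ·  [on edge]
    (4,8)@(9, 17): e=[10,40,-10] → ·
    (5,8)@(11, 17): e=[20,40,-20] → ·
  covered (5 px):
    · · · · · · · · ·
    · · · · · · · · ·
    · · · · · · · · ·
    · · · · · · · · ·
    · · · · · · · · ·
    · · · · · · · · ·
    · · · · · █ █ █ ·
    · · · · █ █ · · ·
    · · · · · · · · ·
    · · · · · · · · ·

Z-buffer (winner per pixel, '.' = empty):
  . . . . 3 . . . .
  . . . 3 . . . . .
  . . 3 0 . . . . .
  . 3 0 0 0 . . . .
  . . . 0 0 . . 1 .
  . . . 0 2 . . . .
  . . . 2 2 4 4 4 .
  . . 2 2 4 4 2 . .
  . 2 2 2 2 2 2 2 .
  . . . . . . . . .

Answer: 3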